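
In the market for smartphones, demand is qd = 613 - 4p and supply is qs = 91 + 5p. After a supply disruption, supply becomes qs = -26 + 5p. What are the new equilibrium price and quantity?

p' = 71, q' = 329

Original equilibrium: p* = 58, q* = 381.
New equilibrium: 613 - 4p = -26 + 5p, so 639 = 9p and p' = 71; q' = 613 − 4(71) = 329.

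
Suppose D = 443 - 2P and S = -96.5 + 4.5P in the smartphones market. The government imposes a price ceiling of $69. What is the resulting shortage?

Equilibrium price would be P* = 83, so the ceiling at 69 binds.
At P = 69: D = 443 − 2(69) = 305, S = -96.5 + 4.5(69) = 214.
Shortage = 305 − 214 = 91.

Shortage = 91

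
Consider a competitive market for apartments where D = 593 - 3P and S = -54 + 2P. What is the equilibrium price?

P* = 129.4

Set D = S: 593 - 3P = -54 + 2P.
647 = 5P, so P* = 129.4.
Q* = 593 − 3(129.4) = 204.8.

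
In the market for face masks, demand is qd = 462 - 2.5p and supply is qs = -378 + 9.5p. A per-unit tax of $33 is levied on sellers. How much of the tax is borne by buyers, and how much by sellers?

Buyers bear $26.125, sellers bear $6.875

Pre-tax equilibrium: p* = 70, q* = 287.
Tax on sellers shifts supply to qs = -378 + 9.5(p − 33) = -691.5 + 9.5p.
462 - 2.5p = -691.5 + 9.5p gives buyer price pb = 96.125; sellers receive ps = 96.125 − 33 = 63.125.
New quantity: q = 462 − 2.5(96.125) = 221.6875.
Buyer burden = 96.125 − 70 = 26.125; seller burden = 70 − 63.125 = 6.875.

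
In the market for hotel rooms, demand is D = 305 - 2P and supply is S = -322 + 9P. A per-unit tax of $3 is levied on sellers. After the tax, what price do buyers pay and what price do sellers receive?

Buyers pay 654/11, sellers receive 621/11

Pre-tax equilibrium: P* = 57, Q* = 191.
Tax on sellers shifts supply to S = -322 + 9(P − 3) = -349 + 9P.
305 - 2P = -349 + 9P gives buyer price Pb = 654/11; sellers receive Ps = 654/11 − 3 = 621/11.
New quantity: Q = 305 − 2(654/11) = 2047/11.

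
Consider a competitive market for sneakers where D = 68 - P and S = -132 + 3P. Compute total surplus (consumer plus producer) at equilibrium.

Total surplus = 216

Equilibrium: 68 - P = -132 + 3P gives P* = 50, Q* = 18.
Demand choke price: P = 68; supply starts at P = 44.
CS = ½(68 − 50)(18) = 162; PS = ½(50 − 44)(18) = 54.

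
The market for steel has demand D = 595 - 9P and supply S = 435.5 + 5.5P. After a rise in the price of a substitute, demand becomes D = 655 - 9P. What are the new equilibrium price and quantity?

P' = 439/29, Q' = 15044/29

Original equilibrium: P* = 11, Q* = 496.
New equilibrium: 655 - 9P = 435.5 + 5.5P, so 219.5 = 14.5P and P' = 439/29; Q' = 655 − 9(439/29) = 15044/29.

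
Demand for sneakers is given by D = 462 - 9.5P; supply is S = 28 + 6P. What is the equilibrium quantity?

Set D = S: 462 - 9.5P = 28 + 6P.
434 = 15.5P, so P* = 28.
Q* = 462 − 9.5(28) = 196.

Q* = 196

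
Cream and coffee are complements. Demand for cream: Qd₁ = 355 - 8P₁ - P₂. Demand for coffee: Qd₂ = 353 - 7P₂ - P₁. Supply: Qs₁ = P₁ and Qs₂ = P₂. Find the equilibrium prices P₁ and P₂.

Market 1: 355 - 8P₁ - P₂ = P₁ → 9P₁ + P₂ = 355.
Market 2: 8P₂ + P₁ = 353.
Eliminating P₂: 8×(1) − 1×(2) gives 71P₁ = 2487, so P₁ = 2487/71.
Back-substitute into (2): P₂ = (353 − 1×2487/71) / 8 = 2822/71.

P₁ = 2487/71, P₂ = 2822/71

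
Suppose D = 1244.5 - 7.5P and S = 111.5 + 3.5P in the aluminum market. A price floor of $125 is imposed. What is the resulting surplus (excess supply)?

Equilibrium price would be P* = 103, so the floor at 125 binds.
At P = 125: D = 307, S = 549.
Surplus = 549 − 307 = 242.

Surplus = 242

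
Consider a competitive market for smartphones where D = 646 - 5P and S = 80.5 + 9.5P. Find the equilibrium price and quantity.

P* = 39, Q* = 451

Set D = S: 646 - 5P = 80.5 + 9.5P.
565.5 = 14.5P, so P* = 39.
Q* = 646 − 5(39) = 451.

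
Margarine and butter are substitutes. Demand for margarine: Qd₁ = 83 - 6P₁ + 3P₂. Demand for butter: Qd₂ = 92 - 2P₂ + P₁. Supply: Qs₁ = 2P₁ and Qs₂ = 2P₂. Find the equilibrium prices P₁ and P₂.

P₁ = 608/29, P₂ = 819/29

Market 1: 83 - 6P₁ + 3P₂ = 2P₁ → 8P₁ - 3P₂ = 83.
Market 2: 4P₂ - P₁ = 92.
Eliminating P₂: 4×(1) + 3×(2) gives 29P₁ = 608, so P₁ = 608/29.
Back-substitute into (2): P₂ = (92 + 1×608/29) / 4 = 819/29.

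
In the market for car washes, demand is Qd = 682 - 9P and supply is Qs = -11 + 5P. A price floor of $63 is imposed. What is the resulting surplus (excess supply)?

Surplus = 189

Equilibrium price would be P* = 49.5, so the floor at 63 binds.
At P = 63: Qd = 115, Qs = 304.
Surplus = 304 − 115 = 189.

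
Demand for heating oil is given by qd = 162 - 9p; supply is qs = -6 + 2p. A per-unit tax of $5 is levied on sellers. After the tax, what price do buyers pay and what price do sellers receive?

Buyers pay 178/11, sellers receive 123/11

Pre-tax equilibrium: p* = 168/11, q* = 270/11.
Tax on sellers shifts supply to qs = -6 + 2(p − 5) = -16 + 2p.
162 - 9p = -16 + 2p gives buyer price pb = 178/11; sellers receive ps = 178/11 − 5 = 123/11.
New quantity: q = 162 − 9(178/11) = 180/11.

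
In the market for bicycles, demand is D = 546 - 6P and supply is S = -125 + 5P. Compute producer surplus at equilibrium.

Equilibrium: 546 - 6P = -125 + 5P gives P* = 61, Q* = 180.
Supply starts at P = 25 (where S = 0).
PS = ½(61 − 25)(180) = 3240.

Producer surplus = 3240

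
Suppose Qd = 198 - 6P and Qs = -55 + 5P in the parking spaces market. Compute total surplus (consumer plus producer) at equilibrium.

Equilibrium: 198 - 6P = -55 + 5P gives P* = 23, Q* = 60.
Demand choke price: P = 33; supply starts at P = 11.
CS = ½(33 − 23)(60) = 300; PS = ½(23 − 11)(60) = 360.

Total surplus = 660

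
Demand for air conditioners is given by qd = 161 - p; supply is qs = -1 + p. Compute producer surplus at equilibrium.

Equilibrium: 161 - p = -1 + p gives p* = 81, q* = 80.
Supply starts at p = 1 (where qs = 0).
PS = ½(81 − 1)(80) = 3200.

Producer surplus = 3200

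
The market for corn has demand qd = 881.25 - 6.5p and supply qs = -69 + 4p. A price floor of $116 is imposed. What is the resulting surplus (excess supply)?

Surplus = 267.75

Equilibrium price would be p* = 90.5, so the floor at 116 binds.
At p = 116: qd = 127.25, qs = 395.
Surplus = 395 − 127.25 = 267.75.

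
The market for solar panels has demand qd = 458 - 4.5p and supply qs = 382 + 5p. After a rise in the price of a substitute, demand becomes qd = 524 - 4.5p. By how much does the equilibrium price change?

Δp = 132/19

Original equilibrium: p* = 8, q* = 422.
New equilibrium: 524 - 4.5p = 382 + 5p, so 142 = 9.5p and p' = 284/19; q' = 524 − 4.5(284/19) = 8678/19.
Change in price: 284/19 − 8 = 132/19.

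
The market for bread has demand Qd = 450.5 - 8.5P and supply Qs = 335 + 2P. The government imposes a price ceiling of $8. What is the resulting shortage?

Shortage = 31.5

Equilibrium price would be P* = 11, so the ceiling at 8 binds.
At P = 8: Qd = 450.5 − 8.5(8) = 382.5, Qs = 335 + 2(8) = 351.
Shortage = 382.5 − 351 = 31.5.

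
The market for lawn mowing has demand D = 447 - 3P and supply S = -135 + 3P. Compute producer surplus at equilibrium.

Producer surplus = 4056

Equilibrium: 447 - 3P = -135 + 3P gives P* = 97, Q* = 156.
Supply starts at P = 45 (where S = 0).
PS = ½(97 − 45)(156) = 4056.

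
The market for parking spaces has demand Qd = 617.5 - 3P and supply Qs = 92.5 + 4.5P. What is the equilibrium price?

Set Qd = Qs: 617.5 - 3P = 92.5 + 4.5P.
525 = 7.5P, so P* = 70.
Q* = 617.5 − 3(70) = 407.5.

P* = 70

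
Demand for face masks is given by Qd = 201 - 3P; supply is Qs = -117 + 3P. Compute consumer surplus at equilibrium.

Equilibrium: 201 - 3P = -117 + 3P gives P* = 53, Q* = 42.
Demand choke price (Qd = 0): P = 67.
CS = ½(67 − 53)(42) = 294.

Consumer surplus = 294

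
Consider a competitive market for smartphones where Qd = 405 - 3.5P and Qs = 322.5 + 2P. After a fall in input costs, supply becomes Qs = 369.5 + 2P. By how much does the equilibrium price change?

ΔP = -94/11

Original equilibrium: P* = 15, Q* = 352.5.
New equilibrium: 405 - 3.5P = 369.5 + 2P, so 35.5 = 5.5P and P' = 71/11; Q' = 405 − 3.5(71/11) = 8413/22.
Change in price: 71/11 − 15 = -94/11.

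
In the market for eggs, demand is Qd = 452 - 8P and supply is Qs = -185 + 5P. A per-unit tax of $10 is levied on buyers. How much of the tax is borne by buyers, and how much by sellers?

Pre-tax equilibrium: P* = 49, Q* = 60.
Tax on buyers shifts demand to Qd = 452 − 8(P + 10) = 372 - 8P.
372 - 8P = -185 + 5P gives seller price Ps = 557/13; buyers pay Pb = 557/13 + 10 = 687/13.
New quantity: Q = 452 − 8(687/13) = 380/13.
Buyer burden = 687/13 − 49 = 50/13; seller burden = 49 − 557/13 = 80/13.

Buyers bear 50/13, sellers bear 80/13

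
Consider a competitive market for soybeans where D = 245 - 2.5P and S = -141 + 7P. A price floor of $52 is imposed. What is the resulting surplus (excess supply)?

Equilibrium price would be P* = 772/19, so the floor at 52 binds.
At P = 52: D = 115, S = 223.
Surplus = 223 − 115 = 108.

Surplus = 108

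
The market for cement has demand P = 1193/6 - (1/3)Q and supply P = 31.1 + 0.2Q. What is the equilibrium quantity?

Set the two price expressions equal: 1193/6 - (1/3)Q = 31.1 + 0.2Q.
2516/15 = (8/15)Q, so Q* = 314.5.
P* = 1193/6 − (1/3)(314.5) = 94.

Q* = 314.5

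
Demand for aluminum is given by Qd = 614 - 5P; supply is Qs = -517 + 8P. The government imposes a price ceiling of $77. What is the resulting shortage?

Shortage = 130

Equilibrium price would be P* = 87, so the ceiling at 77 binds.
At P = 77: Qd = 614 − 5(77) = 229, Qs = -517 + 8(77) = 99.
Shortage = 229 − 99 = 130.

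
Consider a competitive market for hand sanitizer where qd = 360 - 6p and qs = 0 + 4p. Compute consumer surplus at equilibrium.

Consumer surplus = 1728

Equilibrium: 360 - 6p = 0 + 4p gives p* = 36, q* = 144.
Demand choke price (qd = 0): p = 60.
CS = ½(60 − 36)(144) = 1728.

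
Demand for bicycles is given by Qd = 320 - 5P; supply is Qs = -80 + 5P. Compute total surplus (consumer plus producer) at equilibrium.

Equilibrium: 320 - 5P = -80 + 5P gives P* = 40, Q* = 120.
Demand choke price: P = 64; supply starts at P = 16.
CS = ½(64 − 40)(120) = 1440; PS = ½(40 − 16)(120) = 1440.

Total surplus = 2880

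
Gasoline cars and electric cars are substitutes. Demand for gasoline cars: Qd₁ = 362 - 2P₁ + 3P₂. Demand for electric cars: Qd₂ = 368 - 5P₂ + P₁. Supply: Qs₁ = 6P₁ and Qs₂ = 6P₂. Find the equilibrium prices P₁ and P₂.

P₁ = 5086/85, P₂ = 3306/85

Market 1: 362 - 2P₁ + 3P₂ = 6P₁ → 8P₁ - 3P₂ = 362.
Market 2: 11P₂ - P₁ = 368.
Eliminating P₂: 11×(1) + 3×(2) gives 85P₁ = 5086, so P₁ = 5086/85.
Back-substitute into (2): P₂ = (368 + 1×5086/85) / 11 = 3306/85.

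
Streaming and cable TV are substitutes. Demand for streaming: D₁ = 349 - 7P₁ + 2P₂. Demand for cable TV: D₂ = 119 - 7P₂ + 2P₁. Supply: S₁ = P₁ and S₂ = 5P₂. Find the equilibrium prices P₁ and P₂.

Market 1: 349 - 7P₁ + 2P₂ = P₁ → 8P₁ - 2P₂ = 349.
Market 2: 12P₂ - 2P₁ = 119.
Eliminating P₂: 12×(1) + 2×(2) gives 92P₁ = 4426, so P₁ = 2213/46.
Back-substitute into (2): P₂ = (119 + 2×2213/46) / 12 = 825/46.

P₁ = 2213/46, P₂ = 825/46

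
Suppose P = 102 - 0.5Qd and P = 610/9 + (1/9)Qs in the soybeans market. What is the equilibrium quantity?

Q* = 56

Set the two price expressions equal: 102 - 0.5Q = 610/9 + (1/9)Q.
308/9 = (11/18)Q, so Q* = 56.
P* = 102 − (0.5)(56) = 74.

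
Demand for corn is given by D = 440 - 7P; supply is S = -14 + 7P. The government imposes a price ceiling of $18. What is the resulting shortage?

Shortage = 202

Equilibrium price would be P* = 227/7, so the ceiling at 18 binds.
At P = 18: D = 440 − 7(18) = 314, S = -14 + 7(18) = 112.
Shortage = 314 − 112 = 202.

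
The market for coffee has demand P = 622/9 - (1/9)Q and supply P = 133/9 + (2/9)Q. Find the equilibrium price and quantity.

Set the two price expressions equal: 622/9 - (1/9)Q = 133/9 + (2/9)Q.
163/3 = (1/3)Q, so Q* = 163.
P* = 622/9 − (1/9)(163) = 51.

P* = 51, Q* = 163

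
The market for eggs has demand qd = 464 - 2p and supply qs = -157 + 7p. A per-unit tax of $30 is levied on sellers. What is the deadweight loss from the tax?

Pre-tax equilibrium: p* = 69, q* = 326.
Tax on sellers shifts supply to qs = -157 + 7(p − 30) = -367 + 7p.
464 - 2p = -367 + 7p gives buyer price pb = 277/3; sellers receive ps = 277/3 − 30 = 187/3.
New quantity: q = 464 − 2(277/3) = 838/3.
DWL = ½ × 30 × (326 − 838/3) = 700.

Deadweight loss = 700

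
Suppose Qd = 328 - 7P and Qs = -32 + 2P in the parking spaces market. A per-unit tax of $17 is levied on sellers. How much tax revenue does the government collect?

Pre-tax equilibrium: P* = 40, Q* = 48.
Tax on sellers shifts supply to Qs = -32 + 2(P − 17) = -66 + 2P.
328 - 7P = -66 + 2P gives buyer price Pb = 394/9; sellers receive Ps = 394/9 − 17 = 241/9.
New quantity: Q = 328 − 7(394/9) = 194/9.
Revenue = 17 × 194/9 = 3298/9.

Tax revenue = 3298/9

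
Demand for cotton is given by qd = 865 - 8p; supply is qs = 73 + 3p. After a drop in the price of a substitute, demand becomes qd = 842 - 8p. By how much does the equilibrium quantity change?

Δq = -69/11

Original equilibrium: p* = 72, q* = 289.
New equilibrium: 842 - 8p = 73 + 3p, so 769 = 11p and p' = 769/11; q' = 842 − 8(769/11) = 3110/11.
Change in quantity: 3110/11 − 289 = -69/11.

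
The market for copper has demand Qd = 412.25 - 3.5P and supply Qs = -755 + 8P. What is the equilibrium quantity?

Q* = 57

Set Qd = Qs: 412.25 - 3.5P = -755 + 8P.
1167.25 = 11.5P, so P* = 101.5.
Q* = 412.25 − 3.5(101.5) = 57.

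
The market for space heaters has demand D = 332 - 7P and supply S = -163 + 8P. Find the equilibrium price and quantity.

P* = 33, Q* = 101

Set D = S: 332 - 7P = -163 + 8P.
495 = 15P, so P* = 33.
Q* = 332 − 7(33) = 101.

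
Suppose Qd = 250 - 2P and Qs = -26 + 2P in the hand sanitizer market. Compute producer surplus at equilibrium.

Producer surplus = 3136

Equilibrium: 250 - 2P = -26 + 2P gives P* = 69, Q* = 112.
Supply starts at P = 13 (where Qs = 0).
PS = ½(69 − 13)(112) = 3136.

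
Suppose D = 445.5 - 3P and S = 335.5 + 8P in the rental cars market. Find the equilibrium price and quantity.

P* = 10, Q* = 415.5

Set D = S: 445.5 - 3P = 335.5 + 8P.
110 = 11P, so P* = 10.
Q* = 445.5 − 3(10) = 415.5.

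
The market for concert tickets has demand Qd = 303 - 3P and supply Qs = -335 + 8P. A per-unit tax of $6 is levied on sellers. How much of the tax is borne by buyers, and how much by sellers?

Pre-tax equilibrium: P* = 58, Q* = 129.
Tax on sellers shifts supply to Qs = -335 + 8(P − 6) = -383 + 8P.
303 - 3P = -383 + 8P gives buyer price Pb = 686/11; sellers receive Ps = 686/11 − 6 = 620/11.
New quantity: Q = 303 − 3(686/11) = 1275/11.
Buyer burden = 686/11 − 58 = 48/11; seller burden = 58 − 620/11 = 18/11.

Buyers bear 48/11, sellers bear 18/11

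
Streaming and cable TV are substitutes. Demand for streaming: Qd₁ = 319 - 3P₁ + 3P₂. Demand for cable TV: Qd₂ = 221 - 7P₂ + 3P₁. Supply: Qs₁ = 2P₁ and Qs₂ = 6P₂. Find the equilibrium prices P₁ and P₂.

P₁ = 2405/28, P₂ = 1031/28

Market 1: 319 - 3P₁ + 3P₂ = 2P₁ → 5P₁ - 3P₂ = 319.
Market 2: 13P₂ - 3P₁ = 221.
Eliminating P₂: 13×(1) + 3×(2) gives 56P₁ = 4810, so P₁ = 2405/28.
Back-substitute into (2): P₂ = (221 + 3×2405/28) / 13 = 1031/28.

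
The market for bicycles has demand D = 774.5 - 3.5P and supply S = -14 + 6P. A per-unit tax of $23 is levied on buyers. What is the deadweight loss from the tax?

Pre-tax equilibrium: P* = 83, Q* = 484.
Tax on buyers shifts demand to D = 774.5 − 3.5(P + 23) = 694 - 3.5P.
694 - 3.5P = -14 + 6P gives seller price Ps = 1416/19; buyers pay Pb = 1416/19 + 23 = 1853/19.
New quantity: Q = 774.5 − 3.5(1853/19) = 8230/19.
DWL = ½ × 23 × (484 − 8230/19) = 11109/19.

Deadweight loss = 11109/19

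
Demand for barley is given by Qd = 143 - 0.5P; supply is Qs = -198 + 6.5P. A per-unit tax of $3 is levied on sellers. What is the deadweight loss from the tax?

Pre-tax equilibrium: P* = 341/7, Q* = 1661/14.
Tax on sellers shifts supply to Qs = -198 + 6.5(P − 3) = -217.5 + 6.5P.
143 - 0.5P = -217.5 + 6.5P gives buyer price Pb = 51.5; sellers receive Ps = 51.5 − 3 = 48.5.
New quantity: Q = 143 − 0.5(51.5) = 117.25.
DWL = ½ × 3 × (1661/14 − 117.25) = 117/56.

Deadweight loss = 117/56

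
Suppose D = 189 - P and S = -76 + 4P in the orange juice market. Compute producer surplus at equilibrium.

Producer surplus = 2312

Equilibrium: 189 - P = -76 + 4P gives P* = 53, Q* = 136.
Supply starts at P = 19 (where S = 0).
PS = ½(53 − 19)(136) = 2312.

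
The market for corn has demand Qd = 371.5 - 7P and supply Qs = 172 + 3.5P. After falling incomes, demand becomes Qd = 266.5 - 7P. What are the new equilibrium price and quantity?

P' = 9, Q' = 203.5

Original equilibrium: P* = 19, Q* = 238.5.
New equilibrium: 266.5 - 7P = 172 + 3.5P, so 94.5 = 10.5P and P' = 9; Q' = 266.5 − 7(9) = 203.5.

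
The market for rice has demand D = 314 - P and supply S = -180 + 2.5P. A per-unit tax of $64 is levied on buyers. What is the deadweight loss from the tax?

Deadweight loss = 10240/7

Pre-tax equilibrium: P* = 988/7, Q* = 1210/7.
Tax on buyers shifts demand to D = 314 − 1(P + 64) = 250 - P.
250 - P = -180 + 2.5P gives seller price Ps = 860/7; buyers pay Pb = 860/7 + 64 = 1308/7.
New quantity: Q = 314 − 1(1308/7) = 890/7.
DWL = ½ × 64 × (1210/7 − 890/7) = 10240/7.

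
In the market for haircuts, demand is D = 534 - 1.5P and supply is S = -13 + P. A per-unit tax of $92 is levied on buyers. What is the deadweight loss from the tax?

Deadweight loss = 2539.2

Pre-tax equilibrium: P* = 218.8, Q* = 205.8.
Tax on buyers shifts demand to D = 534 − 1.5(P + 92) = 396 - 1.5P.
396 - 1.5P = -13 + P gives seller price Ps = 163.6; buyers pay Pb = 163.6 + 92 = 255.6.
New quantity: Q = 534 − 1.5(255.6) = 150.6.
DWL = ½ × 92 × (205.8 − 150.6) = 2539.2.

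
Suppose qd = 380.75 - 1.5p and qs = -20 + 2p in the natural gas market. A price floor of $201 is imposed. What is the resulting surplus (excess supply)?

Surplus = 302.75

Equilibrium price would be p* = 114.5, so the floor at 201 binds.
At p = 201: qd = 79.25, qs = 382.
Surplus = 382 − 79.25 = 302.75.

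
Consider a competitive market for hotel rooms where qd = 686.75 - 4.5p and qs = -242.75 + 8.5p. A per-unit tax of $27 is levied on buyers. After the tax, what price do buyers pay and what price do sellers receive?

Pre-tax equilibrium: p* = 71.5, q* = 365.
Tax on buyers shifts demand to qd = 686.75 − 4.5(p + 27) = 565.25 - 4.5p.
565.25 - 4.5p = -242.75 + 8.5p gives seller price ps = 808/13; buyers pay pb = 808/13 + 27 = 1159/13.
New quantity: q = 686.75 − 4.5(1159/13) = 14849/52.

Buyers pay 1159/13, sellers receive 808/13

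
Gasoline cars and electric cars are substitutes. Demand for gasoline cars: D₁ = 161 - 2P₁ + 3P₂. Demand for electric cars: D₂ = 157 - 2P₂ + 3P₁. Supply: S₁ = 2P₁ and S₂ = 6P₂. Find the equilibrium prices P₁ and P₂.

P₁ = 1759/23, P₂ = 1111/23

Market 1: 161 - 2P₁ + 3P₂ = 2P₁ → 4P₁ - 3P₂ = 161.
Market 2: 8P₂ - 3P₁ = 157.
Eliminating P₂: 8×(1) + 3×(2) gives 23P₁ = 1759, so P₁ = 1759/23.
Back-substitute into (2): P₂ = (157 + 3×1759/23) / 8 = 1111/23.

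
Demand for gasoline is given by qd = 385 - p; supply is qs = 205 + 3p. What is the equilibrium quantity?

Set qd = qs: 385 - p = 205 + 3p.
180 = 4p, so p* = 45.
q* = 385 − 1(45) = 340.

q* = 340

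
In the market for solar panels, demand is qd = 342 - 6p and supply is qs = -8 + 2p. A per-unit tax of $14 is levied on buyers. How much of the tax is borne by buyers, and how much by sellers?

Pre-tax equilibrium: p* = 43.75, q* = 79.5.
Tax on buyers shifts demand to qd = 342 − 6(p + 14) = 258 - 6p.
258 - 6p = -8 + 2p gives seller price ps = 33.25; buyers pay pb = 33.25 + 14 = 47.25.
New quantity: q = 342 − 6(47.25) = 58.5.
Buyer burden = 47.25 − 43.75 = 3.5; seller burden = 43.75 − 33.25 = 10.5.

Buyers bear $3.5, sellers bear $10.5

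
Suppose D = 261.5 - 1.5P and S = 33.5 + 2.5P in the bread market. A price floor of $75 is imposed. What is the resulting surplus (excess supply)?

Equilibrium price would be P* = 57, so the floor at 75 binds.
At P = 75: D = 149, S = 221.
Surplus = 221 − 149 = 72.

Surplus = 72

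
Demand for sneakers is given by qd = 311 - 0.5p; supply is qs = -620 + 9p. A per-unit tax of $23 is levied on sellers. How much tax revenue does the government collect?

Pre-tax equilibrium: p* = 98, q* = 262.
Tax on sellers shifts supply to qs = -620 + 9(p − 23) = -827 + 9p.
311 - 0.5p = -827 + 9p gives buyer price pb = 2276/19; sellers receive ps = 2276/19 − 23 = 1839/19.
New quantity: q = 311 − 0.5(2276/19) = 4771/19.
Revenue = 23 × 4771/19 = 109733/19.

Tax revenue = 109733/19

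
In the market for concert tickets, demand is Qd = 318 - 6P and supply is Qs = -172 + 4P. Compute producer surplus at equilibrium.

Equilibrium: 318 - 6P = -172 + 4P gives P* = 49, Q* = 24.
Supply starts at P = 43 (where Qs = 0).
PS = ½(49 − 43)(24) = 72.

Producer surplus = 72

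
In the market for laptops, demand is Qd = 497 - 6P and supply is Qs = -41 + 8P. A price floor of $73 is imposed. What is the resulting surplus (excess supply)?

Equilibrium price would be P* = 269/7, so the floor at 73 binds.
At P = 73: Qd = 59, Qs = 543.
Surplus = 543 − 59 = 484.

Surplus = 484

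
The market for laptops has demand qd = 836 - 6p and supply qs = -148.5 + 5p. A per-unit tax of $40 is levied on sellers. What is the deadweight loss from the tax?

Pre-tax equilibrium: p* = 89.5, q* = 299.
Tax on sellers shifts supply to qs = -148.5 + 5(p − 40) = -348.5 + 5p.
836 - 6p = -348.5 + 5p gives buyer price pb = 2369/22; sellers receive ps = 2369/22 − 40 = 1489/22.
New quantity: q = 836 − 6(2369/22) = 2089/11.
DWL = ½ × 40 × (299 − 2089/11) = 24000/11.

Deadweight loss = 24000/11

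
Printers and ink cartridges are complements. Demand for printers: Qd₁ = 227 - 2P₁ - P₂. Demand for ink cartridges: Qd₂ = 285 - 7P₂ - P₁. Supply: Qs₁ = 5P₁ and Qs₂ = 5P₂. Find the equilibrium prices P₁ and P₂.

Market 1: 227 - 2P₁ - P₂ = 5P₁ → 7P₁ + P₂ = 227.
Market 2: 12P₂ + P₁ = 285.
Eliminating P₂: 12×(1) − 1×(2) gives 83P₁ = 2439, so P₁ = 2439/83.
Back-substitute into (2): P₂ = (285 − 1×2439/83) / 12 = 1768/83.

P₁ = 2439/83, P₂ = 1768/83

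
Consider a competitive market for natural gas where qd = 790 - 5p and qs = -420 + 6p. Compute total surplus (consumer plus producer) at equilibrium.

Equilibrium: 790 - 5p = -420 + 6p gives p* = 110, q* = 240.
Demand choke price: p = 158; supply starts at p = 70.
CS = ½(158 − 110)(240) = 5760; PS = ½(110 − 70)(240) = 4800.

Total surplus = 10560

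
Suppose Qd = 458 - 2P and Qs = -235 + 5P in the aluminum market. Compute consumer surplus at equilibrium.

Equilibrium: 458 - 2P = -235 + 5P gives P* = 99, Q* = 260.
Demand choke price (Qd = 0): P = 229.
CS = ½(229 − 99)(260) = 16900.

Consumer surplus = 16900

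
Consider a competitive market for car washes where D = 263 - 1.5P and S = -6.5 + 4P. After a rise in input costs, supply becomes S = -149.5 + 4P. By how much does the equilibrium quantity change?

Original equilibrium: P* = 49, Q* = 189.5.
New equilibrium: 263 - 1.5P = -149.5 + 4P, so 412.5 = 5.5P and P' = 75; Q' = 263 − 1.5(75) = 150.5.
Change in quantity: 150.5 − 189.5 = -39.

ΔQ = -39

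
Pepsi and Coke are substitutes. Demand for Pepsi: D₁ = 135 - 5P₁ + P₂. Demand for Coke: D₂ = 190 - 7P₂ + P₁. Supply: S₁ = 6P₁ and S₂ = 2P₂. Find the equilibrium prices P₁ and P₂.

P₁ = 1405/98, P₂ = 2225/98

Market 1: 135 - 5P₁ + P₂ = 6P₁ → 11P₁ - P₂ = 135.
Market 2: 9P₂ - P₁ = 190.
Eliminating P₂: 9×(1) + 1×(2) gives 98P₁ = 1405, so P₁ = 1405/98.
Back-substitute into (2): P₂ = (190 + 1×1405/98) / 9 = 2225/98.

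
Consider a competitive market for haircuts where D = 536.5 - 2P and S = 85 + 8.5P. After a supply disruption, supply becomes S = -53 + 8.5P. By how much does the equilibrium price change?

Original equilibrium: P* = 43, Q* = 450.5.
New equilibrium: 536.5 - 2P = -53 + 8.5P, so 589.5 = 10.5P and P' = 393/7; Q' = 536.5 − 2(393/7) = 5939/14.
Change in price: 393/7 − 43 = 92/7.

ΔP = 92/7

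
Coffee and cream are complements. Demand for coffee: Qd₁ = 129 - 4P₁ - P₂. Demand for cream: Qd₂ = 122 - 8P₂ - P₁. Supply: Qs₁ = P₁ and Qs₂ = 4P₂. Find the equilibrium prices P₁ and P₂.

Market 1: 129 - 4P₁ - P₂ = P₁ → 5P₁ + P₂ = 129.
Market 2: 12P₂ + P₁ = 122.
Eliminating P₂: 12×(1) − 1×(2) gives 59P₁ = 1426, so P₁ = 1426/59.
Back-substitute into (2): P₂ = (122 − 1×1426/59) / 12 = 481/59.

P₁ = 1426/59, P₂ = 481/59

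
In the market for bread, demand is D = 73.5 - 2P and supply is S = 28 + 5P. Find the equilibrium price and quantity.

P* = 6.5, Q* = 60.5

Set D = S: 73.5 - 2P = 28 + 5P.
45.5 = 7P, so P* = 6.5.
Q* = 73.5 − 2(6.5) = 60.5.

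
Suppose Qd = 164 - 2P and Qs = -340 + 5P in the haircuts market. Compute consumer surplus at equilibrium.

Consumer surplus = 100

Equilibrium: 164 - 2P = -340 + 5P gives P* = 72, Q* = 20.
Demand choke price (Qd = 0): P = 82.
CS = ½(82 − 72)(20) = 100.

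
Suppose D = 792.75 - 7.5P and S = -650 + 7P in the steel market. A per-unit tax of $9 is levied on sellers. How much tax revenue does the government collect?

Tax revenue = 7263/58

Pre-tax equilibrium: P* = 99.5, Q* = 46.5.
Tax on sellers shifts supply to S = -650 + 7(P − 9) = -713 + 7P.
792.75 - 7.5P = -713 + 7P gives buyer price Pb = 6023/58; sellers receive Ps = 6023/58 − 9 = 5501/58.
New quantity: Q = 792.75 − 7.5(6023/58) = 807/58.
Revenue = 9 × 807/58 = 7263/58.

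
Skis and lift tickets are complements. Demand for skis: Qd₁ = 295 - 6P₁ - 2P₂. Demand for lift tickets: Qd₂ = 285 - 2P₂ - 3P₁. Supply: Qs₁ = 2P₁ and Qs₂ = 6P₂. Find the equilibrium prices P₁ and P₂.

Market 1: 295 - 6P₁ - 2P₂ = 2P₁ → 8P₁ + 2P₂ = 295.
Market 2: 8P₂ + 3P₁ = 285.
Eliminating P₂: 8×(1) − 2×(2) gives 58P₁ = 1790, so P₁ = 895/29.
Back-substitute into (2): P₂ = (285 − 3×895/29) / 8 = 1395/58.

P₁ = 895/29, P₂ = 1395/58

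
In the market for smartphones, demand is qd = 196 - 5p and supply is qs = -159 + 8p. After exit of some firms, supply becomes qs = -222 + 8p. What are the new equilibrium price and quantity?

Original equilibrium: p* = 355/13, q* = 773/13.
New equilibrium: 196 - 5p = -222 + 8p, so 418 = 13p and p' = 418/13; q' = 196 − 5(418/13) = 458/13.

p' = 418/13, q' = 458/13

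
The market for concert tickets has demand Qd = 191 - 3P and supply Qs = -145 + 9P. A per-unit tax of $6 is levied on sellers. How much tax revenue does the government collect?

Pre-tax equilibrium: P* = 28, Q* = 107.
Tax on sellers shifts supply to Qs = -145 + 9(P − 6) = -199 + 9P.
191 - 3P = -199 + 9P gives buyer price Pb = 32.5; sellers receive Ps = 32.5 − 6 = 26.5.
New quantity: Q = 191 − 3(32.5) = 93.5.
Revenue = 6 × 93.5 = 561.

Tax revenue = 561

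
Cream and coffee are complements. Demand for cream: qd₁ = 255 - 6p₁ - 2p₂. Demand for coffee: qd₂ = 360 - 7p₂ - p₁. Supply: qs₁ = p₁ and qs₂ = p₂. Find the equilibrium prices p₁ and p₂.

p₁ = 220/9, p₂ = 755/18

Market 1: 255 - 6p₁ - 2p₂ = p₁ → 7p₁ + 2p₂ = 255.
Market 2: 8p₂ + p₁ = 360.
Eliminating p₂: 8×(1) − 2×(2) gives 54p₁ = 1320, so p₁ = 220/9.
Back-substitute into (2): p₂ = (360 − 1×220/9) / 8 = 755/18.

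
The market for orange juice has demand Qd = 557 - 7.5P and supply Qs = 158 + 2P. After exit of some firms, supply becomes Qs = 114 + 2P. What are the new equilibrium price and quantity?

Original equilibrium: P* = 42, Q* = 242.
New equilibrium: 557 - 7.5P = 114 + 2P, so 443 = 9.5P and P' = 886/19; Q' = 557 − 7.5(886/19) = 3938/19.

P' = 886/19, Q' = 3938/19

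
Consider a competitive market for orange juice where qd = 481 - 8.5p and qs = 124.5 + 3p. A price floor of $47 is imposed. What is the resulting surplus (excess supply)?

Equilibrium price would be p* = 31, so the floor at 47 binds.
At p = 47: qd = 81.5, qs = 265.5.
Surplus = 265.5 − 81.5 = 184.

Surplus = 184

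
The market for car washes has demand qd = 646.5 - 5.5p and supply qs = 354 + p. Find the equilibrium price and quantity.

Set qd = qs: 646.5 - 5.5p = 354 + p.
292.5 = 6.5p, so p* = 45.
q* = 646.5 − 5.5(45) = 399.

p* = 45, q* = 399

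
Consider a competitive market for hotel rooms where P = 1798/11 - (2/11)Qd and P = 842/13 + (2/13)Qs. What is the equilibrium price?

Set the two price expressions equal: 1798/11 - (2/11)Q = 842/13 + (2/13)Q.
14112/143 = (48/143)Q, so Q* = 294.
P* = 1798/11 − (2/11)(294) = 110.

P* = 110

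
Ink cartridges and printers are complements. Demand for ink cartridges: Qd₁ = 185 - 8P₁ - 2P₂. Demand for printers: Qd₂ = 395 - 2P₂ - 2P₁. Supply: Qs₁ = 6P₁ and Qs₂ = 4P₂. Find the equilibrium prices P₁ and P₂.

Market 1: 185 - 8P₁ - 2P₂ = 6P₁ → 14P₁ + 2P₂ = 185.
Market 2: 6P₂ + 2P₁ = 395.
Eliminating P₂: 6×(1) − 2×(2) gives 80P₁ = 320, so P₁ = 4.
Back-substitute into (2): P₂ = (395 − 2×4) / 6 = 64.5.

P₁ = 4, P₂ = 64.5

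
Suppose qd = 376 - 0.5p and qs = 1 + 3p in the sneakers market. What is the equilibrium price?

Set qd = qs: 376 - 0.5p = 1 + 3p.
375 = 3.5p, so p* = 750/7.
q* = 376 − 0.5(750/7) = 2257/7.

p* = 750/7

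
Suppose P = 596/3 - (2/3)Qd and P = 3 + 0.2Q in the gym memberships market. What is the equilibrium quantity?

Q* = 2935/13

Set the two price expressions equal: 596/3 - (2/3)Q = 3 + 0.2Q.
587/3 = (13/15)Q, so Q* = 2935/13.
P* = 596/3 − (2/3)(2935/13) = 626/13.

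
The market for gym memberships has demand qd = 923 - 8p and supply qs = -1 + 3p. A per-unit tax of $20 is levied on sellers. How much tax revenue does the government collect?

Tax revenue = 45620/11

Pre-tax equilibrium: p* = 84, q* = 251.
Tax on sellers shifts supply to qs = -1 + 3(p − 20) = -61 + 3p.
923 - 8p = -61 + 3p gives buyer price pb = 984/11; sellers receive ps = 984/11 − 20 = 764/11.
New quantity: q = 923 − 8(984/11) = 2281/11.
Revenue = 20 × 2281/11 = 45620/11.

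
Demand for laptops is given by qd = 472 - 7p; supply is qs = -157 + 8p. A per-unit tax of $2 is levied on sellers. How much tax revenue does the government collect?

Pre-tax equilibrium: p* = 629/15, q* = 2677/15.
Tax on sellers shifts supply to qs = -157 + 8(p − 2) = -173 + 8p.
472 - 7p = -173 + 8p gives buyer price pb = 43; sellers receive ps = 43 − 2 = 41.
New quantity: q = 472 − 7(43) = 171.
Revenue = 2 × 171 = 342.

Tax revenue = 342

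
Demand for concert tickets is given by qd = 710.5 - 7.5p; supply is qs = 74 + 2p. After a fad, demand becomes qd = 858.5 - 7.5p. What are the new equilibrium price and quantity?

p' = 1569/19, q' = 4544/19

Original equilibrium: p* = 67, q* = 208.
New equilibrium: 858.5 - 7.5p = 74 + 2p, so 784.5 = 9.5p and p' = 1569/19; q' = 858.5 − 7.5(1569/19) = 4544/19.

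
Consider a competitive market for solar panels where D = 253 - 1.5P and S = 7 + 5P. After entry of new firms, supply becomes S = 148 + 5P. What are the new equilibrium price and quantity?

Original equilibrium: P* = 492/13, Q* = 2551/13.
New equilibrium: 253 - 1.5P = 148 + 5P, so 105 = 6.5P and P' = 210/13; Q' = 253 − 1.5(210/13) = 2974/13.

P' = 210/13, Q' = 2974/13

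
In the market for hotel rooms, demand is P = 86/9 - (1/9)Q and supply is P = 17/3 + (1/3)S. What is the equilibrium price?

Set the two price expressions equal: 86/9 - (1/9)Q = 17/3 + (1/3)Q.
35/9 = (4/9)Q, so Q* = 8.75.
P* = 86/9 − (1/9)(8.75) = 103/12.

P* = 103/12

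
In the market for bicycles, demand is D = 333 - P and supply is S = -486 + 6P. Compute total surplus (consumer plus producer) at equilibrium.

Total surplus = 27216

Equilibrium: 333 - P = -486 + 6P gives P* = 117, Q* = 216.
Demand choke price: P = 333; supply starts at P = 81.
CS = ½(333 − 117)(216) = 23328; PS = ½(117 − 81)(216) = 3888.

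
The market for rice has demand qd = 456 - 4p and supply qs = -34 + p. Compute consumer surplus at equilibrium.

Equilibrium: 456 - 4p = -34 + p gives p* = 98, q* = 64.
Demand choke price (qd = 0): p = 114.
CS = ½(114 − 98)(64) = 512.

Consumer surplus = 512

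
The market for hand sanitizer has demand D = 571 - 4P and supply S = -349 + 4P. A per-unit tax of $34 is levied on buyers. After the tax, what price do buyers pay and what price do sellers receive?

Pre-tax equilibrium: P* = 115, Q* = 111.
Tax on buyers shifts demand to D = 571 − 4(P + 34) = 435 - 4P.
435 - 4P = -349 + 4P gives seller price Ps = 98; buyers pay Pb = 98 + 34 = 132.
New quantity: Q = 571 − 4(132) = 43.

Buyers pay $132, sellers receive $98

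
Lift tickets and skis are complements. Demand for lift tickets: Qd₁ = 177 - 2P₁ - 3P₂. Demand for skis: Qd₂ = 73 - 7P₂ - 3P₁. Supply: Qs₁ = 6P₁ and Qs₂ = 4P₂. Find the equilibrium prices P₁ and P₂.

Market 1: 177 - 2P₁ - 3P₂ = 6P₁ → 8P₁ + 3P₂ = 177.
Market 2: 11P₂ + 3P₁ = 73.
Eliminating P₂: 11×(1) − 3×(2) gives 79P₁ = 1728, so P₁ = 1728/79.
Back-substitute into (2): P₂ = (73 − 3×1728/79) / 11 = 53/79.

P₁ = 1728/79, P₂ = 53/79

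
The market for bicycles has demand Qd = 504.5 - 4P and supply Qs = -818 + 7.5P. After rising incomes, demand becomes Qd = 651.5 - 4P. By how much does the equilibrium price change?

Original equilibrium: P* = 115, Q* = 44.5.
New equilibrium: 651.5 - 4P = -818 + 7.5P, so 1469.5 = 11.5P and P' = 2939/23; Q' = 651.5 − 4(2939/23) = 6457/46.
Change in price: 2939/23 − 115 = 294/23.

ΔP = 294/23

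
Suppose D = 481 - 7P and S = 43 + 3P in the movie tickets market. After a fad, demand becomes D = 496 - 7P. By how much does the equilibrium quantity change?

Original equilibrium: P* = 43.8, Q* = 174.4.
New equilibrium: 496 - 7P = 43 + 3P, so 453 = 10P and P' = 45.3; Q' = 496 − 7(45.3) = 178.9.
Change in quantity: 178.9 − 174.4 = 4.5.

ΔQ = 4.5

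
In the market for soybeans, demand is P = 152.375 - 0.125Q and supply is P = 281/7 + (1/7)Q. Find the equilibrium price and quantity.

P* = 100, Q* = 419

Set the two price expressions equal: 152.375 - 0.125Q = 281/7 + (1/7)Q.
6285/56 = (15/56)Q, so Q* = 419.
P* = 152.375 − (0.125)(419) = 100.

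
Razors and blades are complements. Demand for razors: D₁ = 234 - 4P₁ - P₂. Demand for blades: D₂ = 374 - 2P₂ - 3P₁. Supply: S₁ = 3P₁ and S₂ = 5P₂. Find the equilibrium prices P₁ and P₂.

P₁ = 632/23, P₂ = 958/23

Market 1: 234 - 4P₁ - P₂ = 3P₁ → 7P₁ + P₂ = 234.
Market 2: 7P₂ + 3P₁ = 374.
Eliminating P₂: 7×(1) − 1×(2) gives 46P₁ = 1264, so P₁ = 632/23.
Back-substitute into (2): P₂ = (374 − 3×632/23) / 7 = 958/23.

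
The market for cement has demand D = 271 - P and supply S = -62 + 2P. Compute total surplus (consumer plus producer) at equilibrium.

Total surplus = 19200

Equilibrium: 271 - P = -62 + 2P gives P* = 111, Q* = 160.
Demand choke price: P = 271; supply starts at P = 31.
CS = ½(271 − 111)(160) = 12800; PS = ½(111 − 31)(160) = 6400.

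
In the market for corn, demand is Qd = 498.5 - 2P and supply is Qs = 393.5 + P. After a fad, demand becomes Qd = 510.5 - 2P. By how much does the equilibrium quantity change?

ΔQ = 4

Original equilibrium: P* = 35, Q* = 428.5.
New equilibrium: 510.5 - 2P = 393.5 + P, so 117 = 3P and P' = 39; Q' = 510.5 − 2(39) = 432.5.
Change in quantity: 432.5 − 428.5 = 4.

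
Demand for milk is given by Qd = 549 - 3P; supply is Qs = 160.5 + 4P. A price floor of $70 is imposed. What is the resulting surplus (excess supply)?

Equilibrium price would be P* = 55.5, so the floor at 70 binds.
At P = 70: Qd = 339, Qs = 440.5.
Surplus = 440.5 − 339 = 101.5.

Surplus = 101.5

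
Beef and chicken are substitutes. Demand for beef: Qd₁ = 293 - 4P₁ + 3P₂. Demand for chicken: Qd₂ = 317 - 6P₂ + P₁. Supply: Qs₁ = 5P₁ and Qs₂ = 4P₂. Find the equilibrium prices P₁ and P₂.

Market 1: 293 - 4P₁ + 3P₂ = 5P₁ → 9P₁ - 3P₂ = 293.
Market 2: 10P₂ - P₁ = 317.
Eliminating P₂: 10×(1) + 3×(2) gives 87P₁ = 3881, so P₁ = 3881/87.
Back-substitute into (2): P₂ = (317 + 1×3881/87) / 10 = 3146/87.

P₁ = 3881/87, P₂ = 3146/87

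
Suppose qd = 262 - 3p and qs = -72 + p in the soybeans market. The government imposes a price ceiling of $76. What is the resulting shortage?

Shortage = 30

Equilibrium price would be p* = 83.5, so the ceiling at 76 binds.
At p = 76: qd = 262 − 3(76) = 34, qs = -72 + 1(76) = 4.
Shortage = 34 − 4 = 30.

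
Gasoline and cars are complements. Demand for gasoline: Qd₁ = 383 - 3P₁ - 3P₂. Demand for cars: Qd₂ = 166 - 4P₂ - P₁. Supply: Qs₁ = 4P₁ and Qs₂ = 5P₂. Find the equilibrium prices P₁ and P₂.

Market 1: 383 - 3P₁ - 3P₂ = 4P₁ → 7P₁ + 3P₂ = 383.
Market 2: 9P₂ + P₁ = 166.
Eliminating P₂: 9×(1) − 3×(2) gives 60P₁ = 2949, so P₁ = 49.15.
Back-substitute into (2): P₂ = (166 − 1×49.15) / 9 = 779/60.

P₁ = 49.15, P₂ = 779/60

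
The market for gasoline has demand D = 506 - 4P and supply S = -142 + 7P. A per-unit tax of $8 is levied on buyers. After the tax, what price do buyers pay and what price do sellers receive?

Buyers pay $64, sellers receive $56

Pre-tax equilibrium: P* = 648/11, Q* = 2974/11.
Tax on buyers shifts demand to D = 506 − 4(P + 8) = 474 - 4P.
474 - 4P = -142 + 7P gives seller price Ps = 56; buyers pay Pb = 56 + 8 = 64.
New quantity: Q = 506 − 4(64) = 250.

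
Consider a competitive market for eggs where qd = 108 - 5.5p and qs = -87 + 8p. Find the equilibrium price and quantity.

Set qd = qs: 108 - 5.5p = -87 + 8p.
195 = 13.5p, so p* = 130/9.
q* = 108 − 5.5(130/9) = 257/9.

p* = 130/9, q* = 257/9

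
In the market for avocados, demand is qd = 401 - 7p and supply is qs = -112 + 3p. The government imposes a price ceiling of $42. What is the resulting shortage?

Shortage = 93

Equilibrium price would be p* = 51.3, so the ceiling at 42 binds.
At p = 42: qd = 401 − 7(42) = 107, qs = -112 + 3(42) = 14.
Shortage = 107 − 14 = 93.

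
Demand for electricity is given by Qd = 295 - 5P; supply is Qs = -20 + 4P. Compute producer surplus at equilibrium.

Producer surplus = 1800

Equilibrium: 295 - 5P = -20 + 4P gives P* = 35, Q* = 120.
Supply starts at P = 5 (where Qs = 0).
PS = ½(35 − 5)(120) = 1800.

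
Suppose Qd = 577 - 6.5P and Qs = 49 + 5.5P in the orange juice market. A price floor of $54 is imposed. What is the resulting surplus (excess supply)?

Equilibrium price would be P* = 44, so the floor at 54 binds.
At P = 54: Qd = 226, Qs = 346.
Surplus = 346 − 226 = 120.

Surplus = 120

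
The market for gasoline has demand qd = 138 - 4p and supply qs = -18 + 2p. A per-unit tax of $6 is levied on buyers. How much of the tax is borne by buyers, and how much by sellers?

Pre-tax equilibrium: p* = 26, q* = 34.
Tax on buyers shifts demand to qd = 138 − 4(p + 6) = 114 - 4p.
114 - 4p = -18 + 2p gives seller price ps = 22; buyers pay pb = 22 + 6 = 28.
New quantity: q = 138 − 4(28) = 26.
Buyer burden = 28 − 26 = 2; seller burden = 26 − 22 = 4.

Buyers bear $2, sellers bear $4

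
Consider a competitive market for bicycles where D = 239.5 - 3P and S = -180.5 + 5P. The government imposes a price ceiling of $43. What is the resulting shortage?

Equilibrium price would be P* = 52.5, so the ceiling at 43 binds.
At P = 43: D = 239.5 − 3(43) = 110.5, S = -180.5 + 5(43) = 34.5.
Shortage = 110.5 − 34.5 = 76.

Shortage = 76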